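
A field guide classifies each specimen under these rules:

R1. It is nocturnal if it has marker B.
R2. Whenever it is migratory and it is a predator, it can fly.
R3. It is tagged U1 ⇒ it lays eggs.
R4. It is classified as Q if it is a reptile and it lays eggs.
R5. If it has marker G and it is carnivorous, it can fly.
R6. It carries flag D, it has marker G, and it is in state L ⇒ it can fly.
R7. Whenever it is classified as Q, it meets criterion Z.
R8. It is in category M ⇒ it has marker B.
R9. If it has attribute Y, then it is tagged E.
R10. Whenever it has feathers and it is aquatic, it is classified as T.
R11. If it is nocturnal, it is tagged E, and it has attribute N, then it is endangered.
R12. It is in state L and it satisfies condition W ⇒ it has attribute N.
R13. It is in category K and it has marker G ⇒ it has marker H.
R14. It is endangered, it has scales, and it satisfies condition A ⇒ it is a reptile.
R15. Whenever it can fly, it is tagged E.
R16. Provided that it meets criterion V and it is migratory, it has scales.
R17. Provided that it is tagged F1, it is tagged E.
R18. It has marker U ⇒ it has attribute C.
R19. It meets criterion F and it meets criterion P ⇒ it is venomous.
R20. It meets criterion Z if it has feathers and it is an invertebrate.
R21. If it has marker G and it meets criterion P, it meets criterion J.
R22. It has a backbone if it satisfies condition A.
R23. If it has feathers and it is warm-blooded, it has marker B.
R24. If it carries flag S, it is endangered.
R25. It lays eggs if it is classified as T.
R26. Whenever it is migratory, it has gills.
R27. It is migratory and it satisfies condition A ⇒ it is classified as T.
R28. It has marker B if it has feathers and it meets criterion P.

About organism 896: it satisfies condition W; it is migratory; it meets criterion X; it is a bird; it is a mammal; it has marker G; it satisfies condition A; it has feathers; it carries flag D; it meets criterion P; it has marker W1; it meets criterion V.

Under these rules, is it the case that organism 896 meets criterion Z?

No

Forward chaining from the given facts derives: has scales, meets criterion J, has a backbone, has gills, is classified as T, has marker B, is nocturnal, lays eggs.
Rules concluding "it meets criterion Z": R7 needs "it is classified as Q"; R20 needs "it is an invertebrate" — none of these are established.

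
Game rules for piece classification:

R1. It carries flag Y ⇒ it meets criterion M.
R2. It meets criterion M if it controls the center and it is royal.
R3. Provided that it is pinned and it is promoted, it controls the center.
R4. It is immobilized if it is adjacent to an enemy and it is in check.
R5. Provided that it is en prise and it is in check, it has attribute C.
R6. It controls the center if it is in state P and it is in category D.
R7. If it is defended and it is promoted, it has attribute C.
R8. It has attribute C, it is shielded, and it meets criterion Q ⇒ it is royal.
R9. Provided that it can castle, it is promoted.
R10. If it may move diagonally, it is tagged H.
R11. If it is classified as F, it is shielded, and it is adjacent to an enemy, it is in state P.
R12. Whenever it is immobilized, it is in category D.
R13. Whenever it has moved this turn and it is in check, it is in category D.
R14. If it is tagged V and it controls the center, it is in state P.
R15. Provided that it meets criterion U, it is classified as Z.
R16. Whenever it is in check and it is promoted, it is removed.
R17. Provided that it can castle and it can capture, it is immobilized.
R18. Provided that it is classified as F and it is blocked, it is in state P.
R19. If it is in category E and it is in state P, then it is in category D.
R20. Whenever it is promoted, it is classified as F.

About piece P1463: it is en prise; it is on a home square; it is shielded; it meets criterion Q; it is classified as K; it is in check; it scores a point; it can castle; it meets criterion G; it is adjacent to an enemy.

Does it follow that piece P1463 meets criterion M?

Yes

By R4 (it is adjacent to an enemy, it is in check): it is immobilized.
By R5 (it is en prise, it is in check): it has attribute C.
By R8 (it has attribute C, it is shielded, it meets criterion Q): it is royal.
By R9 (it can castle): it is promoted.
By R12 (it is immobilized): it is in category D.
By R20 (it is promoted): it is classified as F.
By R11 (it is classified as F, it is shielded, it is adjacent to an enemy): it is in state P.
By R6 (it is in state P, it is in category D): it controls the center.
By R2 (it controls the center, it is royal): it meets criterion M.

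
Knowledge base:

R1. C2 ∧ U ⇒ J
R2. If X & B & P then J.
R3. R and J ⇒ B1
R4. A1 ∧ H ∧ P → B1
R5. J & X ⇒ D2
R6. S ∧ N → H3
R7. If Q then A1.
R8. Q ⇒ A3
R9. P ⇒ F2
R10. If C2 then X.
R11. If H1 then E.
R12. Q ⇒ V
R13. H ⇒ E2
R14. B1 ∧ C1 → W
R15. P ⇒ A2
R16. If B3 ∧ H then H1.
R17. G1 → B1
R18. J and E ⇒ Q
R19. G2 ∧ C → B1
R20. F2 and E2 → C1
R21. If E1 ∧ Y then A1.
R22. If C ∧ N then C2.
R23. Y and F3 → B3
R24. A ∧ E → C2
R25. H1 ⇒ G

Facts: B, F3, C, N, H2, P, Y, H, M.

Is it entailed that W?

F2  (by R9: P)
E2  (by R13: H)
C1  (by R20: F2, E2)
C2  (by R22: C, N)
B3  (by R23: Y, F3)
X  (by R10: C2)
H1  (by R16: B3, H)
J  (by R2: X, B, P)
E  (by R11: H1)
Q  (by R18: J, E)
A1  (by R7: Q)
B1  (by R4: A1, H, P)
W  (by R14: B1, C1)

Yes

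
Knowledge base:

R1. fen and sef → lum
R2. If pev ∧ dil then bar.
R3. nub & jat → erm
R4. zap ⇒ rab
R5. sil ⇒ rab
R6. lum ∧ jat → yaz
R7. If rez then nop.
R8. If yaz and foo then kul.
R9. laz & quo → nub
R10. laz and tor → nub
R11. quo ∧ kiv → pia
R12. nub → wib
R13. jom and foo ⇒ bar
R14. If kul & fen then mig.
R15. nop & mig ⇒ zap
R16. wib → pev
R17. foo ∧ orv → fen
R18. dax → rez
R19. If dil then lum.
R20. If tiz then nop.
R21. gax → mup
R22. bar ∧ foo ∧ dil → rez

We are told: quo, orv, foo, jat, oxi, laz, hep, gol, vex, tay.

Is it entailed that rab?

No

Forward chaining from the given facts derives: nub, wib, pev, fen, erm.
Rules concluding rab: R4 needs zap; R5 needs sil — none of these are established.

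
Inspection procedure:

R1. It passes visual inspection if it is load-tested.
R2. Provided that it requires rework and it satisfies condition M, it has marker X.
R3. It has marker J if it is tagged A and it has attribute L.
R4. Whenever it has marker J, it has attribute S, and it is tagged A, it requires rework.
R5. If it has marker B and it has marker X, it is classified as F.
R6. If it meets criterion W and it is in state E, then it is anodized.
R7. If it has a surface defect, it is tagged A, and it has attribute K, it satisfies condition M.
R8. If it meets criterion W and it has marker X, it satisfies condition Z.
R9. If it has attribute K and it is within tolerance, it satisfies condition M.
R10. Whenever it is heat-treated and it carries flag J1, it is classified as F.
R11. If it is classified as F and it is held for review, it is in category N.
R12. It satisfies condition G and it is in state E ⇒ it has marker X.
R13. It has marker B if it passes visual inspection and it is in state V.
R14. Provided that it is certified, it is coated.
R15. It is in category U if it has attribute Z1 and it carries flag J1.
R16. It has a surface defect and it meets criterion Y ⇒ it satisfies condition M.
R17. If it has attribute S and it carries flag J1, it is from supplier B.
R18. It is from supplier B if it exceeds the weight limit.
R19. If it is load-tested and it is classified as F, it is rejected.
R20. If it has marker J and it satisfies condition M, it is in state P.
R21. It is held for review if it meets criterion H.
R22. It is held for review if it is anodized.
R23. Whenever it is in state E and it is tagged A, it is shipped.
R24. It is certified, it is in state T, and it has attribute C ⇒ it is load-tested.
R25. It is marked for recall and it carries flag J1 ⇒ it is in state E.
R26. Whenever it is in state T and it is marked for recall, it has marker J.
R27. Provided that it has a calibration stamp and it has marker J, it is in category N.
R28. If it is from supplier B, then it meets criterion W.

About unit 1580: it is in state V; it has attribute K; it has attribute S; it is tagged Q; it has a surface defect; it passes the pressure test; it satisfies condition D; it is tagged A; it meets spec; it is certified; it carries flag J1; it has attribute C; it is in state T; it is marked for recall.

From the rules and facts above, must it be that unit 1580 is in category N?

Yes

By R7 (it has a surface defect, it is tagged A, it has attribute K): it satisfies condition M.
By R17 (it has attribute S, it carries flag J1): it is from supplier B.
By R24 (it is certified, it is in state T, it has attribute C): it is load-tested.
By R25 (it is marked for recall, it carries flag J1): it is in state E.
By R26 (it is in state T, it is marked for recall): it has marker J.
By R28 (it is from supplier B): it meets criterion W.
By R1 (it is load-tested): it passes visual inspection.
By R4 (it has marker J, it has attribute S, it is tagged A): it requires rework.
By R6 (it meets criterion W, it is in state E): it is anodized.
By R13 (it passes visual inspection, it is in state V): it has marker B.
By R22 (it is anodized): it is held for review.
By R2 (it requires rework, it satisfies condition M): it has marker X.
By R5 (it has marker B, it has marker X): it is classified as F.
By R11 (it is classified as F, it is held for review): it is in category N.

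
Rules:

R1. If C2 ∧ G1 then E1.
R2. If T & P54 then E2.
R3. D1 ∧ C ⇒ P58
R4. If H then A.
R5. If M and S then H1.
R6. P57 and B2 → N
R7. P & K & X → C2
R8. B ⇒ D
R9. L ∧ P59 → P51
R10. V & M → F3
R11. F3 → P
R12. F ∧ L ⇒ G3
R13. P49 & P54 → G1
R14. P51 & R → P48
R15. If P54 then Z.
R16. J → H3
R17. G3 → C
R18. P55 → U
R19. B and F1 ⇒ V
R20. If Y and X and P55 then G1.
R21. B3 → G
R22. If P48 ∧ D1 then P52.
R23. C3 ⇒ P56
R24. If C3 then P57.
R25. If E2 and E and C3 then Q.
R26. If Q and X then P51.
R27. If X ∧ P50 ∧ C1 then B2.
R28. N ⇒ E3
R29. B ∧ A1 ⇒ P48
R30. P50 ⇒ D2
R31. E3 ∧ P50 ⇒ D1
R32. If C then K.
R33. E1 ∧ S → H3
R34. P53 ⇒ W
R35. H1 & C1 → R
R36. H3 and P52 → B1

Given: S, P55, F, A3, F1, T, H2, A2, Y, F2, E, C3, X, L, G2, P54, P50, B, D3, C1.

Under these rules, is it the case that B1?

No

Forward chaining from the given facts derives: E2, D, G3, Z, C, U, V, G1, P56, P57, Q, P51, B2, D2, K, N, E3, D1, P58.
The only rule concluding B1 is R36, which needs H3; that is never established.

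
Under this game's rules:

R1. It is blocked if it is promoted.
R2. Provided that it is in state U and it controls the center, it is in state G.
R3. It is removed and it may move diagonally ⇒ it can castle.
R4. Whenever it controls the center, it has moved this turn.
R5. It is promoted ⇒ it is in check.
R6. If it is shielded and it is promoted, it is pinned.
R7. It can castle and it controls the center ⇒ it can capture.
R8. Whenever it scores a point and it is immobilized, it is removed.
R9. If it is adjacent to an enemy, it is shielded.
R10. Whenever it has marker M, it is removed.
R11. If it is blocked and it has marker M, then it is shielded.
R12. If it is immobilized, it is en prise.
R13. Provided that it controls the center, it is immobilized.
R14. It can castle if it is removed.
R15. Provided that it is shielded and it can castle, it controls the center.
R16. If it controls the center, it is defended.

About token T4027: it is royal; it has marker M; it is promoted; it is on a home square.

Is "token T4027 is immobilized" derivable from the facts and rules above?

Yes

By R1 (it is promoted): it is blocked.
By R10 (it has marker M): it is removed.
By R11 (it is blocked, it has marker M): it is shielded.
By R14 (it is removed): it can castle.
By R15 (it is shielded, it can castle): it controls the center.
By R13 (it controls the center): it is immobilized.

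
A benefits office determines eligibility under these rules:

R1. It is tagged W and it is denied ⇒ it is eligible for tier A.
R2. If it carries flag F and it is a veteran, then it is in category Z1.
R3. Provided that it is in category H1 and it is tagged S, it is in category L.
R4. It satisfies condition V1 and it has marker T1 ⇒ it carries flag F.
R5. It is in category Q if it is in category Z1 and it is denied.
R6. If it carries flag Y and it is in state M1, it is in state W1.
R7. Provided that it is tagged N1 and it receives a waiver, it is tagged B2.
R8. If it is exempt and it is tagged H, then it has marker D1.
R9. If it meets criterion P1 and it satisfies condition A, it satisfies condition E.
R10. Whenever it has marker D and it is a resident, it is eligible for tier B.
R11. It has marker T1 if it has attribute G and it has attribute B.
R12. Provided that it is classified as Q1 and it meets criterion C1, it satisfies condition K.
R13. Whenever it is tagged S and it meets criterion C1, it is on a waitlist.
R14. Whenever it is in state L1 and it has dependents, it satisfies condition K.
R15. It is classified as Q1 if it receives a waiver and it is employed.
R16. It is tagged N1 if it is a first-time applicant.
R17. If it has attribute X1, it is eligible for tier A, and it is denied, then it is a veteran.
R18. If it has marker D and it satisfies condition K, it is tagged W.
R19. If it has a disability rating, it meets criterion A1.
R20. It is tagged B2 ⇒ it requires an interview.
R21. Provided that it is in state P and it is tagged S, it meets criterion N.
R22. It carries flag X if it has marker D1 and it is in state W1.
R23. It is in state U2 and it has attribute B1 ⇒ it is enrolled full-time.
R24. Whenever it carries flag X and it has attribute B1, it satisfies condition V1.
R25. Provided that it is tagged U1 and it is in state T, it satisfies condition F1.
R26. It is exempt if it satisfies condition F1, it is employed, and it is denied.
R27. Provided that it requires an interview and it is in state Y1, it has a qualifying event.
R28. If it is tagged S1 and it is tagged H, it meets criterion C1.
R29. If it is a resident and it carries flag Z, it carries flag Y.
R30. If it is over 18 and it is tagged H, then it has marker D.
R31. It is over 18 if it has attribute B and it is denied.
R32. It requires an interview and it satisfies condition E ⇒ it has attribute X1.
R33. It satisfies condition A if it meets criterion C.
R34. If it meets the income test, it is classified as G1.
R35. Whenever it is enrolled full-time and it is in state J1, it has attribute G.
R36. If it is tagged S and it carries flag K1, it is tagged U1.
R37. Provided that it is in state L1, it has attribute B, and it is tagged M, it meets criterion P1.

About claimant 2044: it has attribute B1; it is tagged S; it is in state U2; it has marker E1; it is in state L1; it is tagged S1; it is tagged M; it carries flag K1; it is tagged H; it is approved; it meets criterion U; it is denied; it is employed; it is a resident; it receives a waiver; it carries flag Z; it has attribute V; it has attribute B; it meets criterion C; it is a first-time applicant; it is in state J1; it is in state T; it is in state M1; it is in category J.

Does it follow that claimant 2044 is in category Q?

Yes

By R15 (it receives a waiver, it is employed): it is classified as Q1.
By R16 (it is a first-time applicant): it is tagged N1.
By R23 (it is in state U2, it has attribute B1): it is enrolled full-time.
By R28 (it is tagged S1, it is tagged H): it meets criterion C1.
By R29 (it is a resident, it carries flag Z): it carries flag Y.
By R31 (it has attribute B, it is denied): it is over 18.
By R33 (it meets criterion C): it satisfies condition A.
By R35 (it is enrolled full-time, it is in state J1): it has attribute G.
By R36 (it is tagged S, it carries flag K1): it is tagged U1.
By R37 (it is in state L1, it has attribute B, it is tagged M): it meets criterion P1.
By R6 (it carries flag Y, it is in state M1): it is in state W1.
By R7 (it is tagged N1, it receives a waiver): it is tagged B2.
By R9 (it meets criterion P1, it satisfies condition A): it satisfies condition E.
By R11 (it has attribute G, it has attribute B): it has marker T1.
By R12 (it is classified as Q1, it meets criterion C1): it satisfies condition K.
By R20 (it is tagged B2): it requires an interview.
By R25 (it is tagged U1, it is in state T): it satisfies condition F1.
By R26 (it satisfies condition F1, it is employed, it is denied): it is exempt.
By R30 (it is over 18, it is tagged H): it has marker D.
By R32 (it requires an interview, it satisfies condition E): it has attribute X1.
By R8 (it is exempt, it is tagged H): it has marker D1.
By R18 (it has marker D, it satisfies condition K): it is tagged W.
By R22 (it has marker D1, it is in state W1): it carries flag X.
By R24 (it carries flag X, it has attribute B1): it satisfies condition V1.
By R1 (it is tagged W, it is denied): it is eligible for tier A.
By R4 (it satisfies condition V1, it has marker T1): it carries flag F.
By R17 (it has attribute X1, it is eligible for tier A, it is denied): it is a veteran.
By R2 (it carries flag F, it is a veteran): it is in category Z1.
By R5 (it is in category Z1, it is denied): it is in category Q.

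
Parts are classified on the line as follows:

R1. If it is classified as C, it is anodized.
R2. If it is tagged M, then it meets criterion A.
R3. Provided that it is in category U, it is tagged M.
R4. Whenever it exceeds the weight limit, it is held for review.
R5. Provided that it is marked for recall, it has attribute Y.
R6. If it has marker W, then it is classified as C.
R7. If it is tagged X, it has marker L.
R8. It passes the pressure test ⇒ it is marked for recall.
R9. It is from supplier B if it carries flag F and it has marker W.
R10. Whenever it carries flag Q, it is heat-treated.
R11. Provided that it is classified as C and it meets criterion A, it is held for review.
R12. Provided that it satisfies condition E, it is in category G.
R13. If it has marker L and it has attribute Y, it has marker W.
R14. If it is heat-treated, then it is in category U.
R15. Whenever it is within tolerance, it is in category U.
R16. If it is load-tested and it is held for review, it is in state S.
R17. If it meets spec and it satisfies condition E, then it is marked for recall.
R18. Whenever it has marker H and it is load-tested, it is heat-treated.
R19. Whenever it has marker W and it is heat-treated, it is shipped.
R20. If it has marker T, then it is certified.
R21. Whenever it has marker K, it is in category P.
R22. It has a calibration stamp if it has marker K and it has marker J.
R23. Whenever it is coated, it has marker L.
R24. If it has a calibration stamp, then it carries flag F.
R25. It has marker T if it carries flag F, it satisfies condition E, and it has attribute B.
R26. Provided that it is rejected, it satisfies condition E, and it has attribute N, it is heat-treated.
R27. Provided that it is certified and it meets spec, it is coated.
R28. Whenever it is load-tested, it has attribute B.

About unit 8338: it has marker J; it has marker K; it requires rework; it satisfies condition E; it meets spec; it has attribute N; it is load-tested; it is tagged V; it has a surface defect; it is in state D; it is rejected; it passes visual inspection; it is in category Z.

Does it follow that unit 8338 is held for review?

By R17 (it meets spec, it satisfies condition E): it is marked for recall.
By R22 (it has marker K, it has marker J): it has a calibration stamp.
By R24 (it has a calibration stamp): it carries flag F.
By R26 (it is rejected, it satisfies condition E, it has attribute N): it is heat-treated.
By R28 (it is load-tested): it has attribute B.
By R5 (it is marked for recall): it has attribute Y.
By R14 (it is heat-treated): it is in category U.
By R25 (it carries flag F, it satisfies condition E, it has attribute B): it has marker T.
By R3 (it is in category U): it is tagged M.
By R20 (it has marker T): it is certified.
By R27 (it is certified, it meets spec): it is coated.
By R2 (it is tagged M): it meets criterion A.
By R23 (it is coated): it has marker L.
By R13 (it has marker L, it has attribute Y): it has marker W.
By R6 (it has marker W): it is classified as C.
By R11 (it is classified as C, it meets criterion A): it is held for review.

Yes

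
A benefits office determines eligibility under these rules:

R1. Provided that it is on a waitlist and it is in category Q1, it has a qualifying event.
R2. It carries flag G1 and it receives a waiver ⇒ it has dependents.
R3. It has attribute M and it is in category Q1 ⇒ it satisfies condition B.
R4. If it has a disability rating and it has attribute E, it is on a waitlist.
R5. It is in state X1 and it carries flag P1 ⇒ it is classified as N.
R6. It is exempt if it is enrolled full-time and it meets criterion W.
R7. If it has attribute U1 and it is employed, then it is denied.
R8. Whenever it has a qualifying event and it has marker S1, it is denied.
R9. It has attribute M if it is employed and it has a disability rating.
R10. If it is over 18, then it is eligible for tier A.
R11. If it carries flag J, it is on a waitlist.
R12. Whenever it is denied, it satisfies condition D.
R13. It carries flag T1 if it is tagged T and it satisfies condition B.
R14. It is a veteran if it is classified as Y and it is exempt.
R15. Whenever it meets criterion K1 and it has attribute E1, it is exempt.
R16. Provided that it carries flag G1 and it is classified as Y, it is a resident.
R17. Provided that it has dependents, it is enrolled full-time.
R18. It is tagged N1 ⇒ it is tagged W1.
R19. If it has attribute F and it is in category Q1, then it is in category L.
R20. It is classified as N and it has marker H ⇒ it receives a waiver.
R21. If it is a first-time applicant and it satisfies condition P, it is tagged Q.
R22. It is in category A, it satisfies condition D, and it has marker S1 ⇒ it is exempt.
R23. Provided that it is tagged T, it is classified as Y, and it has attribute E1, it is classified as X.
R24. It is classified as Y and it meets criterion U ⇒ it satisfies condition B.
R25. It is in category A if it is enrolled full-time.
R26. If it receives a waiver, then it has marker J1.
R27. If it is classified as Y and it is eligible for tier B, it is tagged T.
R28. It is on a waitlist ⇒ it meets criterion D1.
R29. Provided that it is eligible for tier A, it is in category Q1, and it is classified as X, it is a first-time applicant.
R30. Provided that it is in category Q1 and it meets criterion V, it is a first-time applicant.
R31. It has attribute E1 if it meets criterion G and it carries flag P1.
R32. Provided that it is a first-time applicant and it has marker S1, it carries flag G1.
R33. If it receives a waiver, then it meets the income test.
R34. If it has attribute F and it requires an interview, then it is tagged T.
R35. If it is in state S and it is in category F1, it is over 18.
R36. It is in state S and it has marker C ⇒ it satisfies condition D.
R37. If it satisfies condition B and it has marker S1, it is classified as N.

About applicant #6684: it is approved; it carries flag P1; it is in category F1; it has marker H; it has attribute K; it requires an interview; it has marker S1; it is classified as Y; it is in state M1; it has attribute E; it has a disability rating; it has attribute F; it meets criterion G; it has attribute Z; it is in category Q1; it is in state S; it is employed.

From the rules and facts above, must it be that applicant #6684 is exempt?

Yes

By R4 (it has a disability rating, it has attribute E): it is on a waitlist.
By R9 (it is employed, it has a disability rating): it has attribute M.
By R31 (it meets criterion G, it carries flag P1): it has attribute E1.
By R34 (it has attribute F, it requires an interview): it is tagged T.
By R35 (it is in state S, it is in category F1): it is over 18.
By R1 (it is on a waitlist, it is in category Q1): it has a qualifying event.
By R3 (it has attribute M, it is in category Q1): it satisfies condition B.
By R8 (it has a qualifying event, it has marker S1): it is denied.
By R10 (it is over 18): it is eligible for tier A.
By R12 (it is denied): it satisfies condition D.
By R23 (it is tagged T, it is classified as Y, it has attribute E1): it is classified as X.
By R29 (it is eligible for tier A, it is in category Q1, it is classified as X): it is a first-time applicant.
By R32 (it is a first-time applicant, it has marker S1): it carries flag G1.
By R37 (it satisfies condition B, it has marker S1): it is classified as N.
By R20 (it is classified as N, it has marker H): it receives a waiver.
By R2 (it carries flag G1, it receives a waiver): it has dependents.
By R17 (it has dependents): it is enrolled full-time.
By R25 (it is enrolled full-time): it is in category A.
By R22 (it is in category A, it satisfies condition D, it has marker S1): it is exempt.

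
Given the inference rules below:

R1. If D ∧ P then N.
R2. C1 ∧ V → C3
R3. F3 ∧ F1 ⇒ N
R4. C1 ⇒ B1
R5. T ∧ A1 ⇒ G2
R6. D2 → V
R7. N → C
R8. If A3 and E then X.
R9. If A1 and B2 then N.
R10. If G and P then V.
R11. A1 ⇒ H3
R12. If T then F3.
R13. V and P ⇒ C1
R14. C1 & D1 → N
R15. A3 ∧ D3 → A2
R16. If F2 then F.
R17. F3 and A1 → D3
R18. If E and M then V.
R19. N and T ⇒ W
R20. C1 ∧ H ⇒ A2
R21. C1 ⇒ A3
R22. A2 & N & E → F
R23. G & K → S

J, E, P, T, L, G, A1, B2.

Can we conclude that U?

No

Forward chaining from the given facts derives: G2, N, V, H3, F3, C1, D3, W, A3, C3, B1, C, X, A2, F.
No rule has U as its conclusion, and it is not among the given facts.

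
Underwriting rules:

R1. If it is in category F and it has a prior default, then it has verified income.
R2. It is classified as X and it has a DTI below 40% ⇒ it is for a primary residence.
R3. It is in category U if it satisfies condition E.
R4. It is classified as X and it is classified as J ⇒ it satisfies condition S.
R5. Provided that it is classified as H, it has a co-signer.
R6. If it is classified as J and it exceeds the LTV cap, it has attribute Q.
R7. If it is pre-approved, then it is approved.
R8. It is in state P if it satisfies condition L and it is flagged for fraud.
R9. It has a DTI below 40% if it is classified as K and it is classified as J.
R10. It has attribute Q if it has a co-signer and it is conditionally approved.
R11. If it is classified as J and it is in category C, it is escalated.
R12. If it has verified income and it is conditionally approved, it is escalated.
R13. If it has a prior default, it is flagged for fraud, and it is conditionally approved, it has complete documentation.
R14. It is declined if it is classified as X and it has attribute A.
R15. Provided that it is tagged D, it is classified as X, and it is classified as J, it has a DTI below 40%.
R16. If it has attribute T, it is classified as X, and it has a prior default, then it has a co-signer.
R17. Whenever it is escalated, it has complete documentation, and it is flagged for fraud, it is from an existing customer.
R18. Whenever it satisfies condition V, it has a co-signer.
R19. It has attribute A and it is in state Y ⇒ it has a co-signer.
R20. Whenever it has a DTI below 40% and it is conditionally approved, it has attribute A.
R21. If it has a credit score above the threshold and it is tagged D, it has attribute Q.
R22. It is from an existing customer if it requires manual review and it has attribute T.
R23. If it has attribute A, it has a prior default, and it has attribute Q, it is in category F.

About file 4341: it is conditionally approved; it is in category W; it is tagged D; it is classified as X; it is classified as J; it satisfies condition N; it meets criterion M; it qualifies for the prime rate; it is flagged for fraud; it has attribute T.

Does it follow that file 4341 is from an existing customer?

Forward chaining from the given facts derives: satisfies condition S, has a DTI below 40%, has attribute A, is for a primary residence, is declined.
Rules concluding "it is from an existing customer": R17 needs "it is escalated"; R22 needs "it requires manual review" — none of these are established.

No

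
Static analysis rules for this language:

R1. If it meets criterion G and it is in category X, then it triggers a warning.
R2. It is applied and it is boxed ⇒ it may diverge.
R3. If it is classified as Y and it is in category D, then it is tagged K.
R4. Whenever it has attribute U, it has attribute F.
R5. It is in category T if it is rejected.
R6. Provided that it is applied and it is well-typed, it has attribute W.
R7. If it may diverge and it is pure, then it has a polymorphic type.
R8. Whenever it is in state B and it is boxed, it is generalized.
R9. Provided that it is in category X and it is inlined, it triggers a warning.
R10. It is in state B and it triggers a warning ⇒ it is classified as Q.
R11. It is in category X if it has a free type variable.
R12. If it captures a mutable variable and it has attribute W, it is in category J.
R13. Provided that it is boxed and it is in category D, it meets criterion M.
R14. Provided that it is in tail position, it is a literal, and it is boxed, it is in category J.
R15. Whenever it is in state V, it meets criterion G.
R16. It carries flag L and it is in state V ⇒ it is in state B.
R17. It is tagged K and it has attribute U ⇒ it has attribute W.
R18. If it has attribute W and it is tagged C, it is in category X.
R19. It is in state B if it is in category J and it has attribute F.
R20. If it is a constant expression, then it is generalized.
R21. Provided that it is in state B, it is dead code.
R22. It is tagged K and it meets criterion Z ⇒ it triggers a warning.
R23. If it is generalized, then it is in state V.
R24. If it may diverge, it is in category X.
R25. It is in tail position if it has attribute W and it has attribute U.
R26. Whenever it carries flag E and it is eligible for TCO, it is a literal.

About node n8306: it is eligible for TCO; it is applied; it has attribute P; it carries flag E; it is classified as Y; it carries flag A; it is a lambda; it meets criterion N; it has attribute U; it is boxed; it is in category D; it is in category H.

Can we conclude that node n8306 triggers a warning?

By R2 (it is applied, it is boxed): it may diverge.
By R3 (it is classified as Y, it is in category D): it is tagged K.
By R4 (it has attribute U): it has attribute F.
By R17 (it is tagged K, it has attribute U): it has attribute W.
By R24 (it may diverge): it is in category X.
By R25 (it has attribute W, it has attribute U): it is in tail position.
By R26 (it carries flag E, it is eligible for TCO): it is a literal.
By R14 (it is in tail position, it is a literal, it is boxed): it is in category J.
By R19 (it is in category J, it has attribute F): it is in state B.
By R8 (it is in state B, it is boxed): it is generalized.
By R23 (it is generalized): it is in state V.
By R15 (it is in state V): it meets criterion G.
By R1 (it meets criterion G, it is in category X): it triggers a warning.

Yes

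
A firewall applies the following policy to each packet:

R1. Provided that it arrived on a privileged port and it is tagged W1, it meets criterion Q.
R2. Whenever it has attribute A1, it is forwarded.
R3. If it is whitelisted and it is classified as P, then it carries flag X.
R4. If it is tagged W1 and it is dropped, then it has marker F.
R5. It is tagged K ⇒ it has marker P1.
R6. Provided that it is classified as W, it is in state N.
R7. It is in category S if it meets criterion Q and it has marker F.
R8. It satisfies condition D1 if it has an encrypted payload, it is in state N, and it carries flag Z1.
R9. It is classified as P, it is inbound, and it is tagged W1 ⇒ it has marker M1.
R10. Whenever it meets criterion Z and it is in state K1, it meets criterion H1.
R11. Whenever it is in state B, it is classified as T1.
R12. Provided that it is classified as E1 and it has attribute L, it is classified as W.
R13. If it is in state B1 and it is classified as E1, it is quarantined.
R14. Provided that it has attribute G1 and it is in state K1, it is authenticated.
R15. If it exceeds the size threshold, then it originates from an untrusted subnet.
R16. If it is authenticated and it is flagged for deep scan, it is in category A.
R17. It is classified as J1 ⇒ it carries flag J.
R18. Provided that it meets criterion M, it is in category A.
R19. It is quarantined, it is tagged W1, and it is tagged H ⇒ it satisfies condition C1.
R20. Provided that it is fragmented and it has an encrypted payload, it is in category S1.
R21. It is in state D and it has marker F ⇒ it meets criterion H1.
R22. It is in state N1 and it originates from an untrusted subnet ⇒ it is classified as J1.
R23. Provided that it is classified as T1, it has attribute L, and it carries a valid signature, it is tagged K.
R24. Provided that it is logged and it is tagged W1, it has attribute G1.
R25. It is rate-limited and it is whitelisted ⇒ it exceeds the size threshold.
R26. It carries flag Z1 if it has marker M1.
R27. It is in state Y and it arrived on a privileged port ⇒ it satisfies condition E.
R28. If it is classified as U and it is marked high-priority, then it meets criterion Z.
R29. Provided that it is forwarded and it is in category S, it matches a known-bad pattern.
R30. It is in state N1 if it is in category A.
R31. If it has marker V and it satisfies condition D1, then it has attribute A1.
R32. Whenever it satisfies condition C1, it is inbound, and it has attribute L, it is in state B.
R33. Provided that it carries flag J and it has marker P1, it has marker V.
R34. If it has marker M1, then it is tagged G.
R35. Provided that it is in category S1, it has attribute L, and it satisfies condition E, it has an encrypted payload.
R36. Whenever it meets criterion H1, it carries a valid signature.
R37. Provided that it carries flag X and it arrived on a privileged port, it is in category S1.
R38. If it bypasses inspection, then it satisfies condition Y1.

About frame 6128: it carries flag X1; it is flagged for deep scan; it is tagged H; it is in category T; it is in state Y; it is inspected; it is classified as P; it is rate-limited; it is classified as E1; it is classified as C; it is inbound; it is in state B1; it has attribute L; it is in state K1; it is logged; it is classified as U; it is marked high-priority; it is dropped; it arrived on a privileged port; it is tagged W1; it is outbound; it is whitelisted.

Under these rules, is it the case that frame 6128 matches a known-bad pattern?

By R1 (it arrived on a privileged port, it is tagged W1): it meets criterion Q.
By R3 (it is whitelisted, it is classified as P): it carries flag X.
By R4 (it is tagged W1, it is dropped): it has marker F.
By R7 (it meets criterion Q, it has marker F): it is in category S.
By R9 (it is classified as P, it is inbound, it is tagged W1): it has marker M1.
By R12 (it is classified as E1, it has attribute L): it is classified as W.
By R13 (it is in state B1, it is classified as E1): it is quarantined.
By R19 (it is quarantined, it is tagged W1, it is tagged H): it satisfies condition C1.
By R24 (it is logged, it is tagged W1): it has attribute G1.
By R25 (it is rate-limited, it is whitelisted): it exceeds the size threshold.
By R26 (it has marker M1): it carries flag Z1.
By R27 (it is in state Y, it arrived on a privileged port): it satisfies condition E.
By R28 (it is classified as U, it is marked high-priority): it meets criterion Z.
By R32 (it satisfies condition C1, it is inbound, it has attribute L): it is in state B.
By R37 (it carries flag X, it arrived on a privileged port): it is in category S1.
By R6 (it is classified as W): it is in state N.
By R10 (it meets criterion Z, it is in state K1): it meets criterion H1.
By R11 (it is in state B): it is classified as T1.
By R14 (it has attribute G1, it is in state K1): it is authenticated.
By R15 (it exceeds the size threshold): it originates from an untrusted subnet.
By R16 (it is authenticated, it is flagged for deep scan): it is in category A.
By R30 (it is in category A): it is in state N1.
By R35 (it is in category S1, it has attribute L, it satisfies condition E): it has an encrypted payload.
By R36 (it meets criterion H1): it carries a valid signature.
By R8 (it has an encrypted payload, it is in state N, it carries flag Z1): it satisfies condition D1.
By R22 (it is in state N1, it originates from an untrusted subnet): it is classified as J1.
By R23 (it is classified as T1, it has attribute L, it carries a valid signature): it is tagged K.
By R5 (it is tagged K): it has marker P1.
By R17 (it is classified as J1): it carries flag J.
By R33 (it carries flag J, it has marker P1): it has marker V.
By R31 (it has marker V, it satisfies condition D1): it has attribute A1.
By R2 (it has attribute A1): it is forwarded.
By R29 (it is forwarded, it is in category S): it matches a known-bad pattern.

Yes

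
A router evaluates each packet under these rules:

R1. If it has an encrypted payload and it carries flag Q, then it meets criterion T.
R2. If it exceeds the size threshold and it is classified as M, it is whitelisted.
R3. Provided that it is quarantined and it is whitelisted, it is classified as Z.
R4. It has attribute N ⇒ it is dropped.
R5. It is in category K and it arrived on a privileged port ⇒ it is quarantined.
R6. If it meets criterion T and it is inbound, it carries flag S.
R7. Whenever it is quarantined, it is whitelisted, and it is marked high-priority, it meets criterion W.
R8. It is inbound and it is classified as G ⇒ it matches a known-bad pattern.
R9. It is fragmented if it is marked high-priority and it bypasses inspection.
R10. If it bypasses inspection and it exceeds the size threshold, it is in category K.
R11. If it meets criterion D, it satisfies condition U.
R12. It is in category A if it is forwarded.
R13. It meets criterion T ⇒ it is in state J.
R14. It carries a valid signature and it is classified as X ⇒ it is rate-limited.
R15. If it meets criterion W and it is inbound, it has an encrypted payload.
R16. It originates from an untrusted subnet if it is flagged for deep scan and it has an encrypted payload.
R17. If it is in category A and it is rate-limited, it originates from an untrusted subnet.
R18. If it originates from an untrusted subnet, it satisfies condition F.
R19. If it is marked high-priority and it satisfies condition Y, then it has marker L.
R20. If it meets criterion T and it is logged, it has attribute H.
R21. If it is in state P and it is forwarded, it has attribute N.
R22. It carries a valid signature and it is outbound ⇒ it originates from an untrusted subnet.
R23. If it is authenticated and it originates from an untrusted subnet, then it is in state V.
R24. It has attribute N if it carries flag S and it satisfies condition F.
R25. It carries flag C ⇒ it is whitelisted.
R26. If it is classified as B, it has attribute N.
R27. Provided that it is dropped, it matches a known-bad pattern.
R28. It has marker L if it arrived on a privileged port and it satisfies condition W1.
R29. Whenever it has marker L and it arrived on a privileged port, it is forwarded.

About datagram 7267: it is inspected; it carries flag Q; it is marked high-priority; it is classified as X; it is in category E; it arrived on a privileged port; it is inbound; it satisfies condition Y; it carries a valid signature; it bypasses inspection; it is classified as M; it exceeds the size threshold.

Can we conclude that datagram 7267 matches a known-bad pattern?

By R2 (it exceeds the size threshold, it is classified as M): it is whitelisted.
By R10 (it bypasses inspection, it exceeds the size threshold): it is in category K.
By R14 (it carries a valid signature, it is classified as X): it is rate-limited.
By R19 (it is marked high-priority, it satisfies condition Y): it has marker L.
By R29 (it has marker L, it arrived on a privileged port): it is forwarded.
By R5 (it is in category K, it arrived on a privileged port): it is quarantined.
By R7 (it is quarantined, it is whitelisted, it is marked high-priority): it meets criterion W.
By R12 (it is forwarded): it is in category A.
By R15 (it meets criterion W, it is inbound): it has an encrypted payload.
By R17 (it is in category A, it is rate-limited): it originates from an untrusted subnet.
By R18 (it originates from an untrusted subnet): it satisfies condition F.
By R1 (it has an encrypted payload, it carries flag Q): it meets criterion T.
By R6 (it meets criterion T, it is inbound): it carries flag S.
By R24 (it carries flag S, it satisfies condition F): it has attribute N.
By R4 (it has attribute N): it is dropped.
By R27 (it is dropped): it matches a known-bad pattern.

Yes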